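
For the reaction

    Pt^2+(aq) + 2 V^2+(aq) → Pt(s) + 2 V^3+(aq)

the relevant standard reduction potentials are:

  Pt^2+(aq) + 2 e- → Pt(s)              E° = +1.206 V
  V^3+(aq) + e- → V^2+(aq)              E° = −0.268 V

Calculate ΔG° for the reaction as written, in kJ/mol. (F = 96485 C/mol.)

In the reaction as written Pt^2+(aq) is reduced, so the Pt²⁺/Pt couple is the cathode and V³⁺/V²⁺ is the anode.
E°cell = +1.206 − (−0.268) = +1.474 V; balancing electrons gives n = 2.
ΔG° = −nFE°cell = −(2)(96485)(+1.474) J/mol = −284 kJ/mol.

−284 kJ/mol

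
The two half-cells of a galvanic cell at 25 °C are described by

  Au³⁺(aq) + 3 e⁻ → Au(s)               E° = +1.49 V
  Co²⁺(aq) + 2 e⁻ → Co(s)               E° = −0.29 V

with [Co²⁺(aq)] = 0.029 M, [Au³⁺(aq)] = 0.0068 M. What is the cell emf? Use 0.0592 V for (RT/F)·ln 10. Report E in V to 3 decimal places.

The Au³⁺/Au couple has the more positive E°, so it is the cathode; Co²⁺/Co is the anode.
E°cell = +1.49 − (−0.29) = +1.78 V, with n = 6 electrons transferred.
For the overall reaction 2 Au³⁺(aq) + 3 Co(s) → 2 Au(s) + 3 Co²⁺(aq), Q = [Co²⁺(aq)]^3 / [Au³⁺(aq)]^2 = 0.527, giving log Q = −0.278.
By the Nernst equation, E = +1.78 − (0.0592/6)·(−0.278) = +1.783 V.

+1.783 V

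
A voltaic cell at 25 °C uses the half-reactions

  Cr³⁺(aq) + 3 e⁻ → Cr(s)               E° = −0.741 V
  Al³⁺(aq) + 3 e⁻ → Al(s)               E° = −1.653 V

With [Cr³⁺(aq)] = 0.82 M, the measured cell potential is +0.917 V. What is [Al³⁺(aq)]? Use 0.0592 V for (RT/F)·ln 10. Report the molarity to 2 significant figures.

0.46 M

Cr³⁺/Cr is the cathode (higher E°); E°cell = −0.741 − (−1.653) = +0.912 V with n = 3.
Rearranging E = E° − (0.0592/n)·log Q gives log Q = 3(+0.912 − (+0.917))/0.0592 = −0.253.
The balanced reaction is Cr³⁺(aq) + Al(s) → Cr(s) + Al³⁺(aq), so Q = [Al³⁺(aq)] / [Cr³⁺(aq)].
Solving for the unknown gives log [Al³⁺(aq)] = −0.339, so [Al³⁺(aq)] ≈ 0.46 M.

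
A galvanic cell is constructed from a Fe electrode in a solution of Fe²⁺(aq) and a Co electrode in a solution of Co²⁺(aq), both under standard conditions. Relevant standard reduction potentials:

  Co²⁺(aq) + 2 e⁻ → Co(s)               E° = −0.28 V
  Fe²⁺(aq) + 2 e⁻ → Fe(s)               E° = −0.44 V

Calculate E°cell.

+0.16 V

Of the two couples in this cell, the one with the more positive reduction potential is reduced at the cathode: here that is Co²⁺/Co (−0.28 V); Fe²⁺/Fe (−0.44 V) is the anode.
E°cell = E°(cathode) − E°(anode) = −0.28 − (−0.44) = +0.16 V.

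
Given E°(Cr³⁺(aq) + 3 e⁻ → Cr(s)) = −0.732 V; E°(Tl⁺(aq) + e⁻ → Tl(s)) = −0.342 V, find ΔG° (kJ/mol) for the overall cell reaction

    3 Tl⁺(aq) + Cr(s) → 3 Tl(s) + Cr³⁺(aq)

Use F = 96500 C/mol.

−113 kJ/mol

In the reaction as written Tl⁺(aq) is reduced, so the Tl⁺/Tl couple is the cathode and Cr³⁺/Cr is the anode.
E°cell = −0.342 − (−0.732) = +0.390 V; balancing electrons gives n = 3.
ΔG° = −nFE°cell = −(3)(96500)(+0.390) J/mol = −113 kJ/mol.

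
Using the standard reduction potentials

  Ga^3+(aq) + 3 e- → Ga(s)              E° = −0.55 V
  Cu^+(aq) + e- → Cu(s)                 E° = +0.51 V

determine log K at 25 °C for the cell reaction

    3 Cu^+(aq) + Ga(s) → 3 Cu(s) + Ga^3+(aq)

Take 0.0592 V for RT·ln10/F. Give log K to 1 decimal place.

The Cu⁺/Cu couple is reduced (cathode); E°cell = +0.51 − (−0.55) = +1.06 V with n = 3.
At equilibrium E = 0, so log K = nE°cell / 0.0592 = (3)(+1.06) / 0.0592 = 53.7.

log K = 53.7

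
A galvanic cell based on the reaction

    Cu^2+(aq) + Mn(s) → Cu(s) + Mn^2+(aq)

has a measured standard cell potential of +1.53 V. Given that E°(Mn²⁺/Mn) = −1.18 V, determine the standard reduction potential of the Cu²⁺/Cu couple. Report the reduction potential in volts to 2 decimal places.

In the reaction as written the Cu²⁺/Cu couple is reduced (cathode) and Mn²⁺/Mn is oxidized (anode), so E°cell = E°(Cu²⁺/Cu) − E°(Mn²⁺/Mn).
E°(Cu²⁺/Cu) = E°cell + E°(anode) = +1.53 + (−1.18) = +0.35 V.

+0.35 V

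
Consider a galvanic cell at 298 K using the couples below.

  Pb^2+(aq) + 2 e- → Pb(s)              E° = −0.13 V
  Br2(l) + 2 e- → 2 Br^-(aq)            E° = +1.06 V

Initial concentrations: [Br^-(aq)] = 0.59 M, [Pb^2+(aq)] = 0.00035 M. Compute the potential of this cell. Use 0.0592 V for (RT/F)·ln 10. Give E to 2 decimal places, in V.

The Br₂/Br⁻ couple has the more positive E°, so it is the cathode; Pb²⁺/Pb is the anode.
The standard potential is +1.06 − (−0.13) = +1.19 V and the balanced reaction transfers n = 2 electrons.
Balancing gives Br2(l) + Pb(s) → 2 Br^-(aq) + Pb^2+(aq); hence Q = [Br^-(aq)]^2·[Pb^2+(aq)] = 0.000122 (log Q = −3.914).
Applying E = E° − (RT ln10/nF)·log Q gives +1.19 − (0.0592/2)(−3.914) = +1.31 V.

+1.31 V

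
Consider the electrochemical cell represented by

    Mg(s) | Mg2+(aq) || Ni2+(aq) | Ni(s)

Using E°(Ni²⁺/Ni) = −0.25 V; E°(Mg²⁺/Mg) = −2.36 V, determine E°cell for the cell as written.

By convention the left-hand electrode in cell notation is the anode (oxidation) and the right-hand electrode is the cathode (reduction).
E°cell = E°(right) − E°(left) = −0.25 − (−2.36) = +2.11 V.

+2.11 V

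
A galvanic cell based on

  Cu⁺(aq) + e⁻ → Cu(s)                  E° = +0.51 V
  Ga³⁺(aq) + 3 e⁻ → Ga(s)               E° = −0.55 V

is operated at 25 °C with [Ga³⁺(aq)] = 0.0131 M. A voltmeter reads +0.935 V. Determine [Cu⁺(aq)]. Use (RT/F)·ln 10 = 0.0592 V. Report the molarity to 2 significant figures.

0.0018 M

Cu⁺/Cu is the cathode (higher E°); E°cell = +0.51 − (−0.55) = +1.06 V with n = 3.
Rearranging E = E° − (0.0592/n)·log Q gives log Q = 3(+1.06 − (+0.935))/0.0592 = 6.334.
The balanced reaction is 3 Cu⁺(aq) + Ga(s) → 3 Cu(s) + Ga³⁺(aq), so Q = [Ga³⁺(aq)] / [Cu⁺(aq)]^3.
Substituting the known concentrations and solving, log [Cu⁺(aq)] = −2.739 and [Cu⁺(aq)] = 0.0018 M.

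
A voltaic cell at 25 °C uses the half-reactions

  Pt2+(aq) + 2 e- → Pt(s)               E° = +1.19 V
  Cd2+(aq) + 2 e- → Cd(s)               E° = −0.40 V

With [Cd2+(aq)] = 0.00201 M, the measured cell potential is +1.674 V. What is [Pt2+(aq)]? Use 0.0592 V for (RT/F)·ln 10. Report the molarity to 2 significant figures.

1.4 M

The Pt²⁺/Pt couple has the larger reduction potential, so it is the cathode: E°cell = +1.19 − (−0.40) = +1.59 V and n = 2.
From the Nernst equation, log Q = n(E° − E)/0.0592 = 2·(+1.59 − (+1.674))/0.0592 = −2.838.
For Pt2+(aq) + Cd(s) → Pt(s) + Cd2+(aq), the reaction quotient is Q = [Cd2+(aq)] / [Pt2+(aq)].
Substituting the known concentrations and solving, log [Pt2+(aq)] = 0.141 and [Pt2+(aq)] = 1.4 M.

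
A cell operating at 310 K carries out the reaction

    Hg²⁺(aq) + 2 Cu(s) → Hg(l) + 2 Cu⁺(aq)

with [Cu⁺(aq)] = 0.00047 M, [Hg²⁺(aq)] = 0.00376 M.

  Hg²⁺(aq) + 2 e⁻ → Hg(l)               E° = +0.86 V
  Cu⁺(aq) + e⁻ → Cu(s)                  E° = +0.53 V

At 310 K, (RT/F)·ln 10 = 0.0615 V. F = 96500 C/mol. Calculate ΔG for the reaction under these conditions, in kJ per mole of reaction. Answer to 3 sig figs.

The standard cell potential is +0.86 − (+0.53) = +0.33 V, with n = 2 electrons in the balanced equation.
Q = [Cu⁺(aq)]^2 / [Hg²⁺(aq)] = 5.87×10^−5, so log Q = −4.231 and E = +0.33 − (0.0615/2)(−4.231) = +0.4601 V.
ΔG = −nFE = −(2)(96500)(+0.4601) J/mol = −88.8 kJ/mol.

−88.8 kJ/mol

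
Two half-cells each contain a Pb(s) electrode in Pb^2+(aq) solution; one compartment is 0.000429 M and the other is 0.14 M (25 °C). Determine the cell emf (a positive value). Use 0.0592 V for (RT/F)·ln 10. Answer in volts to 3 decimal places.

For a concentration cell E°cell = 0, since both electrodes use the same couple.
The compartment with the higher Pb^2+(aq) concentration (0.14 M) acts as the cathode; ions are reduced there and produced at the dilute (0.000429 M) anode.
With n = 2, Ecell = −(0.0592/2)·log([dilute]/[conc]) = −(0.0592/2)·log(0.000429/0.14) = +0.074 V.

0.074 V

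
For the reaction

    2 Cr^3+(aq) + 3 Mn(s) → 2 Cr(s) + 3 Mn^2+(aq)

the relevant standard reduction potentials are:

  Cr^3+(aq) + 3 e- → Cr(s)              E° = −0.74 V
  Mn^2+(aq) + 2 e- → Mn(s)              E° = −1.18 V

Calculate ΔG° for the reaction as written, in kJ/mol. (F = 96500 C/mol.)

In the reaction as written Cr^3+(aq) is reduced, so the Cr³⁺/Cr couple is the cathode and Mn²⁺/Mn is the anode.
E°cell = −0.74 − (−1.18) = +0.44 V; balancing electrons gives n = 6.
ΔG° = −nFE°cell = −(6)(96500)(+0.44) J/mol = −255 kJ/mol.

−255 kJ/mol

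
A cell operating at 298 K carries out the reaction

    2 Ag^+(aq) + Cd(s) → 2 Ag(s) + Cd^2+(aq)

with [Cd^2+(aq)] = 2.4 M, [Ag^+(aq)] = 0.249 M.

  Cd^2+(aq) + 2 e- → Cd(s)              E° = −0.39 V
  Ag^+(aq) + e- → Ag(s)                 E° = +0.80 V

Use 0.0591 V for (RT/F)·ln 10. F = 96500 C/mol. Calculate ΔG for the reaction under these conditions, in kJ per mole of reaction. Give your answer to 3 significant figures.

−221 kJ/mol

E°cell = +0.80 − (−0.39) = +1.19 V; the balanced reaction transfers n = 2 electrons.
Here Q = [Cd^2+(aq)] / [Ag^+(aq)]^2 = 38.7 (log Q = 1.588), giving E = +1.19 − (0.0591/2)·(1.588) = +1.1431 V.
Then ΔG = −nFE = −2 × 96500 × +1.1431 J/mol = −221 kJ/mol.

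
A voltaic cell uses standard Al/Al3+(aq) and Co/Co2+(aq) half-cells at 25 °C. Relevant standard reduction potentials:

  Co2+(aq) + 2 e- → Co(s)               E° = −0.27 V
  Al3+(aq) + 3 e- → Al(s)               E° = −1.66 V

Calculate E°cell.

+1.39 V

The Co²⁺/Co couple has the higher E°, so Co ion is reduced (cathode) and Al is oxidized (anode).
E°cell = E°(cathode) − E°(anode) = −0.27 − (−1.66) = +1.39 V.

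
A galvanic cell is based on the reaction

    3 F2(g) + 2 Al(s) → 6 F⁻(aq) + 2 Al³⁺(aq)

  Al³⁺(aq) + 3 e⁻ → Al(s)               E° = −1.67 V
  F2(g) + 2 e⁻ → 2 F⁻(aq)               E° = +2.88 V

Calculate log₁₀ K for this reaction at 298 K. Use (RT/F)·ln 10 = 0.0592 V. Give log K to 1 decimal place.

The F₂/F⁻ couple is reduced (cathode); E°cell = +2.88 − (−1.67) = +4.55 V with n = 6.
At equilibrium E = 0, so log K = nE°cell / 0.0592 = (6)(+4.55) / 0.0592 = 461.1.

log K = 461.1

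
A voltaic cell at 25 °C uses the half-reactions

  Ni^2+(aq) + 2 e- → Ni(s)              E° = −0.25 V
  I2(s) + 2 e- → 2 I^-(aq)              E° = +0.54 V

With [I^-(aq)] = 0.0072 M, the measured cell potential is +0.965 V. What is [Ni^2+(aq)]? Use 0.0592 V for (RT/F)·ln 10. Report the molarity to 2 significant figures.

0.024 M

The I₂/I⁻ couple has the larger reduction potential, so it is the cathode: E°cell = +0.54 − (−0.25) = +0.79 V and n = 2.
Since E = E° − (0.0592/n)·log Q, log Q = n(E° − E)/0.0592 = −5.912.
Balancing electrons gives I2(s) + Ni(s) → 2 I^-(aq) + Ni^2+(aq); thus Q = [I^-(aq)]^2·[Ni^2+(aq)].
Substituting the known concentrations and solving, log [Ni^2+(aq)] = −1.627 and [Ni^2+(aq)] = 0.024 M.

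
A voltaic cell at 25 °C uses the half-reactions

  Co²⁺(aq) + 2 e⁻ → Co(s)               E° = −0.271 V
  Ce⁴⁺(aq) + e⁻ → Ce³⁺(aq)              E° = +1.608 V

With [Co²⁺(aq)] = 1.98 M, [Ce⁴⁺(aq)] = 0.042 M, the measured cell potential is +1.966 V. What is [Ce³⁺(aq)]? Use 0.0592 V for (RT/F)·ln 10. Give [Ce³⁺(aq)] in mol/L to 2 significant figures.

Ce⁴⁺/Ce³⁺ is the cathode (higher E°); E°cell = +1.608 − (−0.271) = +1.879 V with n = 2.
From the Nernst equation, log Q = n(E° − E)/0.0592 = 2·(+1.879 − (+1.966))/0.0592 = −2.939.
For 2 Ce⁴⁺(aq) + Co(s) → 2 Ce³⁺(aq) + Co²⁺(aq), the reaction quotient is Q = ([Ce³⁺(aq)]^2·[Co²⁺(aq)]) / [Ce⁴⁺(aq)]^2.
Isolating [Ce³⁺(aq)] in Q = 10^{−2.939} yields log [Ce³⁺(aq)] = −2.995, i.e. 0.0010 M.

0.0010 M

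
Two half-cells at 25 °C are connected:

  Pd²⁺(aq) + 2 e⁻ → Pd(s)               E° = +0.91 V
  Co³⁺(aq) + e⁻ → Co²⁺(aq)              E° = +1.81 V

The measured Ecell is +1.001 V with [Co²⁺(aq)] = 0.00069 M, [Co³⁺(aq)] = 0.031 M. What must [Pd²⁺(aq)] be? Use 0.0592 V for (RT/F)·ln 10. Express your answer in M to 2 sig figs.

With Co³⁺/Co²⁺ at the cathode and Pd²⁺/Pd at the anode, E°cell = +1.81 − (+0.91) = +0.90 V (n = 2).
Rearranging E = E° − (0.0592/n)·log Q gives log Q = 2(+0.90 − (+1.001))/0.0592 = −3.412.
For 2 Co³⁺(aq) + Pd(s) → 2 Co²⁺(aq) + Pd²⁺(aq), the reaction quotient is Q = ([Co²⁺(aq)]^2·[Pd²⁺(aq)]) / [Co³⁺(aq)]^2.
Isolating [Pd²⁺(aq)] in Q = 10^{−3.412} yields log [Pd²⁺(aq)] = −0.107, i.e. 0.78 M.

0.78 M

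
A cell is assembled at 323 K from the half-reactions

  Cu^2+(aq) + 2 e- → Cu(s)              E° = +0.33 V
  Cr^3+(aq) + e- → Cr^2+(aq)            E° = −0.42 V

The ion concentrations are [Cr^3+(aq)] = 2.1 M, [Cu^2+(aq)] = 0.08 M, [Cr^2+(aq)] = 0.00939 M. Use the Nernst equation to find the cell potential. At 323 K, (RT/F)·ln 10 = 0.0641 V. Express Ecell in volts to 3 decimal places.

+0.564 V

Cu²⁺/Cu is reduced (cathode, E° = +0.33 V) and Cr³⁺/Cr²⁺ is oxidized (anode).
E°cell = E°cat − E°an = +0.33 − (−0.42) = +0.75 V; n = 2.
Balancing gives Cu^2+(aq) + 2 Cr^2+(aq) → Cu(s) + 2 Cr^3+(aq); hence Q = [Cr^3+(aq)]^2 / ([Cu^2+(aq)]·[Cr^2+(aq)]^2) = 6.25×10^5 (log Q = 5.796).
Applying E = E° − (RT ln10/nF)·log Q gives +0.75 − (0.0641/2)(5.796) = +0.564 V.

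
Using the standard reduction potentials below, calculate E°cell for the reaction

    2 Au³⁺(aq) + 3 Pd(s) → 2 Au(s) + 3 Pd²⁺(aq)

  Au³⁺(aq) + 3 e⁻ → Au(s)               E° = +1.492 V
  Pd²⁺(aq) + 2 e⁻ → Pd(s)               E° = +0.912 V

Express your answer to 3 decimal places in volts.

+0.580 V

Au³⁺(aq) gains electrons, so the Au³⁺/Au couple is the cathode; the Pd²⁺/Pd couple is the anode.
E°cell = E°(cathode) − E°(anode) = +1.492 − (+0.912) = +0.580 V.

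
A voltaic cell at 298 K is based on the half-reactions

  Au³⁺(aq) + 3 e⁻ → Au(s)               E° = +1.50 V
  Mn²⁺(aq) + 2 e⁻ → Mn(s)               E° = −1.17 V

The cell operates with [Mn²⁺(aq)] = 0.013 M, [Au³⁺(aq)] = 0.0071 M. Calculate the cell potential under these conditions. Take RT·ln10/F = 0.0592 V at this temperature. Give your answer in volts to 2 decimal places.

Since E°(Au³⁺/Au) > E°(Mn²⁺/Mn), Au³⁺/Au serves as the cathode.
E°cell = E°cat − E°an = +1.50 − (−1.17) = +2.67 V; n = 6.
The balanced reaction is 2 Au³⁺(aq) + 3 Mn(s) → 2 Au(s) + 3 Mn²⁺(aq), so Q = [Mn²⁺(aq)]^3 / [Au³⁺(aq)]^2 = 0.0436 and log Q = −1.361.
By the Nernst equation, E = +2.67 − (0.0592/6)·(−1.361) = +2.68 V.

+2.68 V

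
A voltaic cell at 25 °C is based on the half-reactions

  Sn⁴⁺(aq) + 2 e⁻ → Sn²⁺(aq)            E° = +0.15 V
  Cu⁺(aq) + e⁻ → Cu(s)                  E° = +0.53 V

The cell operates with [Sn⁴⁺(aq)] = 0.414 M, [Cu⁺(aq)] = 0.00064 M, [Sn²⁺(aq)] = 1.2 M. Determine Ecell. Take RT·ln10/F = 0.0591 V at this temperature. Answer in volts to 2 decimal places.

+0.20 V

Since E°(Cu⁺/Cu) > E°(Sn⁴⁺/Sn²⁺), Cu⁺/Cu serves as the cathode.
The standard potential is +0.53 − (+0.15) = +0.38 V and the balanced reaction transfers n = 2 electrons.
Balancing gives 2 Cu⁺(aq) + Sn²⁺(aq) → 2 Cu(s) + Sn⁴⁺(aq); hence Q = [Sn⁴⁺(aq)] / ([Cu⁺(aq)]^2·[Sn²⁺(aq)]) = 8.42×10^5 (log Q = 5.925).
By the Nernst equation, E = +0.38 − (0.0591/2)·(5.925) = +0.20 V.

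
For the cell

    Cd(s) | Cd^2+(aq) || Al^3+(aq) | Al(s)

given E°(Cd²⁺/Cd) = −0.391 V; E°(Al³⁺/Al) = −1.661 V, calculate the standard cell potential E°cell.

−1.270 V

By convention the left-hand electrode in cell notation is the anode (oxidation) and the right-hand electrode is the cathode (reduction).
E°cell = E°(right) − E°(left) = −1.661 − (−0.391) = −1.270 V.
The negative sign shows that, as written, the cell would require an external voltage to drive the reaction.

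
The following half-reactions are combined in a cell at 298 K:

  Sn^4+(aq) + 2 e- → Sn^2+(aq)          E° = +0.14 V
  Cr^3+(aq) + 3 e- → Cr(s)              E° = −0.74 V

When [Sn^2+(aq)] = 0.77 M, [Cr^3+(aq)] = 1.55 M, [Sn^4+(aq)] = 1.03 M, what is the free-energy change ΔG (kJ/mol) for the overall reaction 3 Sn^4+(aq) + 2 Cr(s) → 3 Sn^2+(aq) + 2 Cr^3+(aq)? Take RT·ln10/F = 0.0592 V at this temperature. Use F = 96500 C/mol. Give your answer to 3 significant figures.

−510 kJ/mol

With Sn⁴⁺/Sn²⁺ reduced at the cathode, E°cell = +0.14 − (−0.74) = +0.88 V and n = 6.
Here Q = ([Sn^2+(aq)]^3·[Cr^3+(aq)]^2) / [Sn^4+(aq)]^3 = 1 (log Q = 0.002), giving E = +0.88 − (0.0592/6)·(0.002) = +0.8800 V.
ΔG = −nFE = −(6)(96500)(+0.8800) J/mol = −510 kJ/mol.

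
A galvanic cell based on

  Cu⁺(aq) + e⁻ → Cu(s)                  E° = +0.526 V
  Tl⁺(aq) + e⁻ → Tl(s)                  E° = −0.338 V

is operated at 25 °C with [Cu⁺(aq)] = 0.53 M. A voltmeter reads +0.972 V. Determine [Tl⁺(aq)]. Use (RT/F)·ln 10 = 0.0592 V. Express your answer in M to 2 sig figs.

0.0079 M

The Cu⁺/Cu couple has the larger reduction potential, so it is the cathode: E°cell = +0.526 − (−0.338) = +0.864 V and n = 1.
From the Nernst equation, log Q = n(E° − E)/0.0592 = 1·(+0.864 − (+0.972))/0.0592 = −1.824.
The balanced reaction is Cu⁺(aq) + Tl(s) → Cu(s) + Tl⁺(aq), so Q = [Tl⁺(aq)] / [Cu⁺(aq)].
Solving for the unknown gives log [Tl⁺(aq)] = −2.100, so [Tl⁺(aq)] ≈ 0.0079 M.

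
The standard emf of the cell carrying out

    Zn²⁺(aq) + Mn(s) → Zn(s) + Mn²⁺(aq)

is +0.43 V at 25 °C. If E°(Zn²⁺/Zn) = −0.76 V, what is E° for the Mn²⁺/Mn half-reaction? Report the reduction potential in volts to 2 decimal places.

−1.19 V

In the reaction as written the Zn²⁺/Zn couple is reduced (cathode) and Mn²⁺/Mn is oxidized (anode), so E°cell = E°(Zn²⁺/Zn) − E°(Mn²⁺/Mn).
E°(Mn²⁺/Mn) = E°(cathode) − E°cell = −0.76 − (+0.43) = −1.19 V.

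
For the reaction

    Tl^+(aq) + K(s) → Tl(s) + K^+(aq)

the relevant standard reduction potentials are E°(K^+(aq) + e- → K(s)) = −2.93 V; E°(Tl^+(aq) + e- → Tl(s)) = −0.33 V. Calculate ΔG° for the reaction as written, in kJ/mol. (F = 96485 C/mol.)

−251 kJ/mol

In the reaction as written Tl^+(aq) is reduced, so the Tl⁺/Tl couple is the cathode and K⁺/K is the anode.
E°cell = −0.33 − (−2.93) = +2.60 V; balancing electrons gives n = 1.
ΔG° = −nFE°cell = −(1)(96485)(+2.60) J/mol = −251 kJ/mol.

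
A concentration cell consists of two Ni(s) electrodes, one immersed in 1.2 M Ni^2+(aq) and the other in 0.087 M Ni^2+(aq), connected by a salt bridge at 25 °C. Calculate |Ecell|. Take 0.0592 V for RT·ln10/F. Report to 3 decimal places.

For a concentration cell E°cell = 0, since both electrodes use the same couple.
The compartment with the higher Ni^2+(aq) concentration (1.2 M) acts as the cathode; ions are reduced there and produced at the dilute (0.087 M) anode.
With n = 2, Ecell = −(0.0592/2)·log([dilute]/[conc]) = −(0.0592/2)·log(0.087/1.2) = +0.034 V.

0.034 V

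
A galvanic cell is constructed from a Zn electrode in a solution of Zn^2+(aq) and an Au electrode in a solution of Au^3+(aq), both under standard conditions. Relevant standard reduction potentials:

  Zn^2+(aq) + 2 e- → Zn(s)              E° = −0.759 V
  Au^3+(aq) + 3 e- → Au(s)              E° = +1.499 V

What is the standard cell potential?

+2.258 V

Of the two couples in this cell, the one with the more positive reduction potential is reduced at the cathode: here that is Au³⁺/Au (+1.499 V); Zn²⁺/Zn (−0.759 V) is the anode.
E°cell = E°(cathode) − E°(anode) = +1.499 − (−0.759) = +2.258 V.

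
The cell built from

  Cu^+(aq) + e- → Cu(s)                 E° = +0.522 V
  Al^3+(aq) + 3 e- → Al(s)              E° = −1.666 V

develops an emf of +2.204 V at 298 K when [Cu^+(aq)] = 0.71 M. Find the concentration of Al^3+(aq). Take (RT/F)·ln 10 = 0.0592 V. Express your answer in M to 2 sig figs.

0.055 M

Cu⁺/Cu is the cathode (higher E°); E°cell = +0.522 − (−1.666) = +2.188 V with n = 3.
From the Nernst equation, log Q = n(E° − E)/0.0592 = 3·(+2.188 − (+2.204))/0.0592 = −0.811.
Balancing electrons gives 3 Cu^+(aq) + Al(s) → 3 Cu(s) + Al^3+(aq); thus Q = [Al^3+(aq)] / [Cu^+(aq)]^3.
Solving for the unknown gives log [Al^3+(aq)] = −1.257, so [Al^3+(aq)] ≈ 0.055 M.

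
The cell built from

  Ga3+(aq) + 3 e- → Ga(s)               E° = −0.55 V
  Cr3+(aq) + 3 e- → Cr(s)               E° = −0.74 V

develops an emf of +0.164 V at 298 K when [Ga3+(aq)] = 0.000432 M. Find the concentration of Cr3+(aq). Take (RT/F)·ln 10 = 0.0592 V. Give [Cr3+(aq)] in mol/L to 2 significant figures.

Ga³⁺/Ga is the cathode (higher E°); E°cell = −0.55 − (−0.74) = +0.19 V with n = 3.
Since E = E° − (0.0592/n)·log Q, log Q = n(E° − E)/0.0592 = 1.318.
The balanced reaction is Ga3+(aq) + Cr(s) → Ga(s) + Cr3+(aq), so Q = [Cr3+(aq)] / [Ga3+(aq)].
Solving for the unknown gives log [Cr3+(aq)] = −2.047, so [Cr3+(aq)] ≈ 0.0090 M.

0.0090 M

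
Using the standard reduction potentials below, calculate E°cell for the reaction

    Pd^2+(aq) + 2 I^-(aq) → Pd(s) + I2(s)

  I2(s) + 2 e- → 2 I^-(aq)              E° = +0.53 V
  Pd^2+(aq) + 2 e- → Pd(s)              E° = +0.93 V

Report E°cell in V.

In the reaction as written, Pd^2+(aq) is reduced (cathode) and I2(s) is produced by oxidation at the anode.
E°cell = E°(cathode) − E°(anode) = +0.93 − (+0.53) = +0.40 V.

+0.40 V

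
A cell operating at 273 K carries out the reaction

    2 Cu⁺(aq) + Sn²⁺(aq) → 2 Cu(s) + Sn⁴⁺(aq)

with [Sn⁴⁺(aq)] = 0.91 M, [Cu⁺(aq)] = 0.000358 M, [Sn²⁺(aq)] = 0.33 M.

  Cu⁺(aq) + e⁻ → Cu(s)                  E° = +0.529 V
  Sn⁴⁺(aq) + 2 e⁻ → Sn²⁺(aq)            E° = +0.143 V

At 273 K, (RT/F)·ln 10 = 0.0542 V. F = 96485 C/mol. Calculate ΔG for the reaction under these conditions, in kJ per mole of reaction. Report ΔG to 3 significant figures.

−36.1 kJ/mol

With Cu⁺/Cu reduced at the cathode, E°cell = +0.529 − (+0.143) = +0.386 V and n = 2.
Here Q = [Sn⁴⁺(aq)] / ([Cu⁺(aq)]^2·[Sn²⁺(aq)]) = 2.15×10^7 (log Q = 7.333), giving E = +0.386 − (0.0542/2)·(7.333) = +0.1873 V.
ΔG = −nFE = −(2)(96485)(+0.1873) J/mol = −36.1 kJ/mol.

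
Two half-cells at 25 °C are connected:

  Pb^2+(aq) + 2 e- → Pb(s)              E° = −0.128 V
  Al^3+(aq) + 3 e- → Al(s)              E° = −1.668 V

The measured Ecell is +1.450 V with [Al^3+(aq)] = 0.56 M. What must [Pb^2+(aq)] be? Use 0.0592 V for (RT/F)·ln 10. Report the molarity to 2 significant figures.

With Pb²⁺/Pb at the cathode and Al³⁺/Al at the anode, E°cell = −0.128 − (−1.668) = +1.540 V (n = 6).
Since E = E° − (0.0592/n)·log Q, log Q = n(E° − E)/0.0592 = 9.122.
The balanced reaction is 3 Pb^2+(aq) + 2 Al(s) → 3 Pb(s) + 2 Al^3+(aq), so Q = [Al^3+(aq)]^2 / [Pb^2+(aq)]^3.
Isolating [Pb^2+(aq)] in Q = 10^{9.122} yields log [Pb^2+(aq)] = −3.209, i.e. 0.00062 M.

0.00062 M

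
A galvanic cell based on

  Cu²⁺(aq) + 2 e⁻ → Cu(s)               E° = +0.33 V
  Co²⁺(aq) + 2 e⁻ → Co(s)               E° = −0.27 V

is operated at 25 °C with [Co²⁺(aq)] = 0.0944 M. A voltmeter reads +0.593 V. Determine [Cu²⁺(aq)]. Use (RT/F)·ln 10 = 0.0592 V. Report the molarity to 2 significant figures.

Cu²⁺/Cu is the cathode (higher E°); E°cell = +0.33 − (−0.27) = +0.60 V with n = 2.
From the Nernst equation, log Q = n(E° − E)/0.0592 = 2·(+0.60 − (+0.593))/0.0592 = 0.236.
Balancing electrons gives Cu²⁺(aq) + Co(s) → Cu(s) + Co²⁺(aq); thus Q = [Co²⁺(aq)] / [Cu²⁺(aq)].
Solving for the unknown gives log [Cu²⁺(aq)] = −1.261, so [Cu²⁺(aq)] ≈ 0.055 M.

0.055 M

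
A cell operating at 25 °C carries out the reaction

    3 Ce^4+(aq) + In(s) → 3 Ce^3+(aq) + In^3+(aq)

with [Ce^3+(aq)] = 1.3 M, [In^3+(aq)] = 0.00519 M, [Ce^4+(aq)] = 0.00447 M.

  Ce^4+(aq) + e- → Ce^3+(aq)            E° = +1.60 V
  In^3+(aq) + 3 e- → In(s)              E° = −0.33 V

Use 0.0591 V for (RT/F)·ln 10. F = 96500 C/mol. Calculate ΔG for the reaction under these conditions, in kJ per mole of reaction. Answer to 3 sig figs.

The standard cell potential is +1.60 − (−0.33) = +1.93 V, with n = 3 electrons in the balanced equation.
Q = ([Ce^3+(aq)]^3·[In^3+(aq)]) / [Ce^4+(aq)]^3 = 1.28×10^5, so log Q = 5.106 and E = +1.93 − (0.0591/3)(5.106) = +1.8294 V.
ΔG = −nFE = −(3)(96500)(+1.8294) J/mol = −530 kJ/mol.

−530 kJ/mol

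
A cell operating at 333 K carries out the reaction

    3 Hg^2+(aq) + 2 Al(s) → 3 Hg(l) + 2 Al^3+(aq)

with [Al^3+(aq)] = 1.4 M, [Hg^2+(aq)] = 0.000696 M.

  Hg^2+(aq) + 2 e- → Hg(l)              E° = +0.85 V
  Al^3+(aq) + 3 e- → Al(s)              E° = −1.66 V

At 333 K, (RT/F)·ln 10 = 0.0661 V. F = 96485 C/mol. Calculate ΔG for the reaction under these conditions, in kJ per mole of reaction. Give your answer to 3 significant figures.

−1390 kJ/mol

E°cell = +0.85 − (−1.66) = +2.51 V; the balanced reaction transfers n = 6 electrons.
Q = [Al^3+(aq)]^2 / [Hg^2+(aq)]^3 = 5.81×10^9, so log Q = 9.764 and E = +2.51 − (0.0661/6)(9.764) = +2.4024 V.
Then ΔG = −nFE = −6 × 96485 × +2.4024 J/mol = −1390 kJ/mol.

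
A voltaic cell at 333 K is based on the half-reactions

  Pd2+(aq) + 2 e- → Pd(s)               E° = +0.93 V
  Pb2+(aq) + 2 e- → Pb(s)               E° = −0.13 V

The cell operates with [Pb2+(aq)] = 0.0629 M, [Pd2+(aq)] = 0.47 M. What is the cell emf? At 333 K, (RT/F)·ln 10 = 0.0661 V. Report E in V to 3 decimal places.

+1.089 V

Pd²⁺/Pd is reduced (cathode, E° = +0.93 V) and Pb²⁺/Pb is oxidized (anode).
E°cell = +0.93 − (−0.13) = +1.06 V, with n = 2 electrons transferred.
The balanced reaction is Pd2+(aq) + Pb(s) → Pd(s) + Pb2+(aq), so Q = [Pb2+(aq)] / [Pd2+(aq)] = 0.134 and log Q = −0.873.
By the Nernst equation, E = +1.06 − (0.0661/2)·(−0.873) = +1.089 V.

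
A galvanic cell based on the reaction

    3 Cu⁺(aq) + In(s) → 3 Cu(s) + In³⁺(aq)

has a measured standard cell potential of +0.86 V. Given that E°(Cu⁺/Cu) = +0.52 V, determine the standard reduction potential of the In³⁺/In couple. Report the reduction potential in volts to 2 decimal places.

−0.34 V

In the reaction as written the Cu⁺/Cu couple is reduced (cathode) and In³⁺/In is oxidized (anode), so E°cell = E°(Cu⁺/Cu) − E°(In³⁺/In).
E°(In³⁺/In) = E°(cathode) − E°cell = +0.52 − (+0.86) = −0.34 V.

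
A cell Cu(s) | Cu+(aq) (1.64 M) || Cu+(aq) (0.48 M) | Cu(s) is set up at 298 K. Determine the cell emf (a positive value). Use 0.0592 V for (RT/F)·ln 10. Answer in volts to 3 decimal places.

For a concentration cell E°cell = 0, since both electrodes use the same couple.
The compartment with the higher Cu+(aq) concentration (1.64 M) acts as the cathode; ions are reduced there and produced at the dilute (0.48 M) anode.
With n = 1, Ecell = −(0.0592/1)·log([dilute]/[conc]) = −(0.0592/1)·log(0.48/1.64) = +0.032 V.

0.032 V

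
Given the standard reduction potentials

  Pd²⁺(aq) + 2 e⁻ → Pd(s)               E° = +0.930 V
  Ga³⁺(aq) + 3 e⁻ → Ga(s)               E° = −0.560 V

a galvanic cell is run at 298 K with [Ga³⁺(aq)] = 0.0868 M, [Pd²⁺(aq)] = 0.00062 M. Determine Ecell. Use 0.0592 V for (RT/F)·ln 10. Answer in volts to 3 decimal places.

+1.416 V

Since E°(Pd²⁺/Pd) > E°(Ga³⁺/Ga), Pd²⁺/Pd serves as the cathode.
The standard potential is +0.930 − (−0.560) = +1.490 V and the balanced reaction transfers n = 6 electrons.
The balanced reaction is 3 Pd²⁺(aq) + 2 Ga(s) → 3 Pd(s) + 2 Ga³⁺(aq), so Q = [Ga³⁺(aq)]^2 / [Pd²⁺(aq)]^3 = 3.16×10^7 and log Q = 7.500.
Applying E = E° − (RT ln10/nF)·log Q gives +1.490 − (0.0592/6)(7.500) = +1.416 V.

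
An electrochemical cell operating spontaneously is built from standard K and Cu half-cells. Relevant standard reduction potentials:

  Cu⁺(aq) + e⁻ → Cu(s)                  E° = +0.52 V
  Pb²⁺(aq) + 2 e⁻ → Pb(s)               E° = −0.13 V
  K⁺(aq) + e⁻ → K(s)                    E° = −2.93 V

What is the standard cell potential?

Of the two couples in this cell, the one with the more positive reduction potential is reduced at the cathode: here that is Cu⁺/Cu (+0.52 V); K⁺/K (−2.93 V) is the anode.
E°cell = E°(cathode) − E°(anode) = +0.52 − (−2.93) = +3.45 V.

+3.45 V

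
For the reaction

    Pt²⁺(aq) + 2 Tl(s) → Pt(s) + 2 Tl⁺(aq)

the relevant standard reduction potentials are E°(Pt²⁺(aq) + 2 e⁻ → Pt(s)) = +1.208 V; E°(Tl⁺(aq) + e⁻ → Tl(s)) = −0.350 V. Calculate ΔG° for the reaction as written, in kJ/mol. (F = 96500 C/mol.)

In the reaction as written Pt²⁺(aq) is reduced, so the Pt²⁺/Pt couple is the cathode and Tl⁺/Tl is the anode.
E°cell = +1.208 − (−0.350) = +1.558 V; balancing electrons gives n = 2.
ΔG° = −nFE°cell = −(2)(96500)(+1.558) J/mol = −301 kJ/mol.

−301 kJ/mol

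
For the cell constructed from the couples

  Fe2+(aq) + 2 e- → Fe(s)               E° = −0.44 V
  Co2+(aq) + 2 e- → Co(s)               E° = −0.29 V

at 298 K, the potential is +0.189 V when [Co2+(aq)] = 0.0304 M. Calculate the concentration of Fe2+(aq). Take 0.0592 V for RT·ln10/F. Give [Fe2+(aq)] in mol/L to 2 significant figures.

0.0015 M

With Co²⁺/Co at the cathode and Fe²⁺/Fe at the anode, E°cell = −0.29 − (−0.44) = +0.15 V (n = 2).
Since E = E° − (0.0592/n)·log Q, log Q = n(E° − E)/0.0592 = −1.318.
For Co2+(aq) + Fe(s) → Co(s) + Fe2+(aq), the reaction quotient is Q = [Fe2+(aq)] / [Co2+(aq)].
Solving for the unknown gives log [Fe2+(aq)] = −2.835, so [Fe2+(aq)] ≈ 0.0015 M.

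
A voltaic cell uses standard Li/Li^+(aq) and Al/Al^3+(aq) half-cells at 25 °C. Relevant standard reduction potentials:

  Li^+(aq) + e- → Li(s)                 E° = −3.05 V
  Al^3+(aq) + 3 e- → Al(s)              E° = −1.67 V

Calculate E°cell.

The Al³⁺/Al couple has the higher E°, so Al ion is reduced (cathode) and Li is oxidized (anode).
E°cell = E°(cathode) − E°(anode) = −1.67 − (−3.05) = +1.38 V.

+1.38 V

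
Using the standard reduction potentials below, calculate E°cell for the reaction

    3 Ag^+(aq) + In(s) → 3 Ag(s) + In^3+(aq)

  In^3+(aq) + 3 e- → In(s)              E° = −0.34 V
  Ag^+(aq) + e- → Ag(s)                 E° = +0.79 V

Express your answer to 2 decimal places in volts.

+1.13 V

In the reaction as written, Ag^+(aq) is reduced (cathode) and In^3+(aq) is produced by oxidation at the anode.
E°cell = E°(cathode) − E°(anode) = +0.79 − (−0.34) = +1.13 V.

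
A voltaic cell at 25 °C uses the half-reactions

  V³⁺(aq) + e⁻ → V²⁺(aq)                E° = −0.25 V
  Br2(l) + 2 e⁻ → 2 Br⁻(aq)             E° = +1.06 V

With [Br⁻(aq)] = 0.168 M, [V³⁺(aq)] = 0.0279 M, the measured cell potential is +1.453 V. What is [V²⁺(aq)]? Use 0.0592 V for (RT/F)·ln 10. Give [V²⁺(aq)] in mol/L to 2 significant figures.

1.2 M

With Br₂/Br⁻ at the cathode and V³⁺/V²⁺ at the anode, E°cell = +1.06 − (−0.25) = +1.31 V (n = 2).
Rearranging E = E° − (0.0592/n)·log Q gives log Q = 2(+1.31 − (+1.453))/0.0592 = −4.831.
For Br2(l) + 2 V²⁺(aq) → 2 Br⁻(aq) + 2 V³⁺(aq), the reaction quotient is Q = ([Br⁻(aq)]^2·[V³⁺(aq)]^2) / [V²⁺(aq)]^2.
Isolating [V²⁺(aq)] in Q = 10^{−4.831} yields log [V²⁺(aq)] = 0.086, i.e. 1.2 M.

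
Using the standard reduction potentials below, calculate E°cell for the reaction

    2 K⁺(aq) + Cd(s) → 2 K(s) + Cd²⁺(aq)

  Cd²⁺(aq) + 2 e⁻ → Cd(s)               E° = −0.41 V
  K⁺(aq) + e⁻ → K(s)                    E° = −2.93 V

K⁺(aq) gains electrons, so the K⁺/K couple is the cathode; the Cd²⁺/Cd couple is the anode.
E°cell = E°(cathode) − E°(anode) = −2.93 − (−0.41) = −2.52 V.

−2.52 V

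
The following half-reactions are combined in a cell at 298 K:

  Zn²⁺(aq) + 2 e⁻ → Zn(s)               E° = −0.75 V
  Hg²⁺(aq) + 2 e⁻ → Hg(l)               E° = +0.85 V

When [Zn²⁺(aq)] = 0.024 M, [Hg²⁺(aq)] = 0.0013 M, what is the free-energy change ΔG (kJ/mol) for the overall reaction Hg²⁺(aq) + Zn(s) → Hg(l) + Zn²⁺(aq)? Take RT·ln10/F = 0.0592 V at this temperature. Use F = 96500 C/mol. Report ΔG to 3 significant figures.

With Hg²⁺/Hg reduced at the cathode, E°cell = +0.85 − (−0.75) = +1.60 V and n = 2.
Q = [Zn²⁺(aq)] / [Hg²⁺(aq)] = 18.5, so log Q = 1.266 and E = +1.60 − (0.0592/2)(1.266) = +1.5625 V.
Then ΔG = −nFE = −2 × 96500 × +1.5625 J/mol = −302 kJ/mol.

−302 kJ/mol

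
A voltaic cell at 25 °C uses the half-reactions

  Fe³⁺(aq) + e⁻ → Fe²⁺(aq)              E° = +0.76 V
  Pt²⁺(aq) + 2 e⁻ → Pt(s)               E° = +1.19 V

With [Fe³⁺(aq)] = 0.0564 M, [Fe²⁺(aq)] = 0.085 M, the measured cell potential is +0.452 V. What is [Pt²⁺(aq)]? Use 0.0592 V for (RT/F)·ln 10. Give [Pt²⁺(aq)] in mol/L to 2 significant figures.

With Pt²⁺/Pt at the cathode and Fe³⁺/Fe²⁺ at the anode, E°cell = +1.19 − (+0.76) = +0.43 V (n = 2).
Since E = E° − (0.0592/n)·log Q, log Q = n(E° − E)/0.0592 = −0.743.
The balanced reaction is Pt²⁺(aq) + 2 Fe²⁺(aq) → Pt(s) + 2 Fe³⁺(aq), so Q = [Fe³⁺(aq)]^2 / ([Pt²⁺(aq)]·[Fe²⁺(aq)]^2).
Isolating [Pt²⁺(aq)] in Q = 10^{−0.743} yields log [Pt²⁺(aq)] = 0.387, i.e. 2.4 M.

2.4 M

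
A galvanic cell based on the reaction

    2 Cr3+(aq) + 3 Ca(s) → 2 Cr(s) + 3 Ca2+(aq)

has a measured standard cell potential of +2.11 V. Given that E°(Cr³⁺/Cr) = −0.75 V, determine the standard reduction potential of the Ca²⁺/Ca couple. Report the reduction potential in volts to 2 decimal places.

−2.86 V

In the reaction as written the Cr³⁺/Cr couple is reduced (cathode) and Ca²⁺/Ca is oxidized (anode), so E°cell = E°(Cr³⁺/Cr) − E°(Ca²⁺/Ca).
E°(Ca²⁺/Ca) = E°(cathode) − E°cell = −0.75 − (+2.11) = −2.86 V.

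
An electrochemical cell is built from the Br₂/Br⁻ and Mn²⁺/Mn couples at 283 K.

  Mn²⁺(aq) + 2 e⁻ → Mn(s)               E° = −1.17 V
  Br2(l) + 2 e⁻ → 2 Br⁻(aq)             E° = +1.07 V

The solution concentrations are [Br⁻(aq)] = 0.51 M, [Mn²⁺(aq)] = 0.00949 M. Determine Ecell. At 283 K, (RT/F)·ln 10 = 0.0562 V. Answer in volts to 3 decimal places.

+2.313 V

Br₂/Br⁻ is reduced (cathode, E° = +1.07 V) and Mn²⁺/Mn is oxidized (anode).
The standard potential is +1.07 − (−1.17) = +2.24 V and the balanced reaction transfers n = 2 electrons.
The balanced reaction is Br2(l) + Mn(s) → 2 Br⁻(aq) + Mn²⁺(aq), so Q = [Br⁻(aq)]^2·[Mn²⁺(aq)] = 0.00247 and log Q = −2.608.
Applying E = E° − (RT ln10/nF)·log Q gives +2.24 − (0.0562/2)(−2.608) = +2.313 V.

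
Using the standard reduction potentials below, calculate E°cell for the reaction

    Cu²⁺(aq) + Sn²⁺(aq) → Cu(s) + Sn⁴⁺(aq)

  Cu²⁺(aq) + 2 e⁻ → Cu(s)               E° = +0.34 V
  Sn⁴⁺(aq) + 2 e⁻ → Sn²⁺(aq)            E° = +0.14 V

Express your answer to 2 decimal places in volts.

Cu²⁺(aq) gains electrons, so the Cu²⁺/Cu couple is the cathode; the Sn⁴⁺/Sn²⁺ couple is the anode.
E°cell = E°(cathode) − E°(anode) = +0.34 − (+0.14) = +0.20 V.
The positive value indicates the reaction is spontaneous as written.

+0.20 V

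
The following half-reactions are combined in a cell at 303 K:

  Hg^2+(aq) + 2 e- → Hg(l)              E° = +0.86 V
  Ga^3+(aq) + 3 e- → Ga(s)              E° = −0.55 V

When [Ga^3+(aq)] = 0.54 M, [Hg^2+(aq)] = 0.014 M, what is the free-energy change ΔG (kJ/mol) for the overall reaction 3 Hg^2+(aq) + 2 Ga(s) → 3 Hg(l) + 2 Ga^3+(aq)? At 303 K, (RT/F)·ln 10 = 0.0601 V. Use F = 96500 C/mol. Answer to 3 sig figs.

−787 kJ/mol

The standard cell potential is +0.86 − (−0.55) = +1.41 V, with n = 6 electrons in the balanced equation.
Here Q = [Ga^3+(aq)]^2 / [Hg^2+(aq)]^3 = 1.06×10^5 (log Q = 5.026), giving E = +1.41 − (0.0601/6)·(5.026) = +1.3597 V.
ΔG = −nFE = −(6)(96500)(+1.3597) J/mol = −787 kJ/mol.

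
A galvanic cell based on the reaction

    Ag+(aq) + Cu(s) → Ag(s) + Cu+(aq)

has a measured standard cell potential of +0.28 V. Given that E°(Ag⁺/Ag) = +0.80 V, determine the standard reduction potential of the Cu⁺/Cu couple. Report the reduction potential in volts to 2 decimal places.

+0.52 V

In the reaction as written the Ag⁺/Ag couple is reduced (cathode) and Cu⁺/Cu is oxidized (anode), so E°cell = E°(Ag⁺/Ag) − E°(Cu⁺/Cu).
E°(Cu⁺/Cu) = E°(cathode) − E°cell = +0.80 − (+0.28) = +0.52 V.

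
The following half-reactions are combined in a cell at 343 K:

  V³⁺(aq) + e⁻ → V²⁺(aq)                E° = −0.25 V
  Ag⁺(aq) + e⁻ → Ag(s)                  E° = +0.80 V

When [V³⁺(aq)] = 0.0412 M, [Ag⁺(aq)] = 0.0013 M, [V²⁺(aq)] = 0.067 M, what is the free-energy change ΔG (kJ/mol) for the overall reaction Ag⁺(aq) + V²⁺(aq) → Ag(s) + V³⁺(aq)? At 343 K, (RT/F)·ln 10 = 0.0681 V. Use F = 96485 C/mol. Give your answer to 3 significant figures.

−83.7 kJ/mol

E°cell = +0.80 − (−0.25) = +1.05 V; the balanced reaction transfers n = 1 electron.
Here Q = [V³⁺(aq)] / ([Ag⁺(aq)]·[V²⁺(aq)]) = 473 (log Q = 2.675), giving E = +1.05 − (0.0681/1)·(2.675) = +0.8678 V.
Then ΔG = −nFE = −1 × 96485 × +0.8678 J/mol = −83.7 kJ/mol.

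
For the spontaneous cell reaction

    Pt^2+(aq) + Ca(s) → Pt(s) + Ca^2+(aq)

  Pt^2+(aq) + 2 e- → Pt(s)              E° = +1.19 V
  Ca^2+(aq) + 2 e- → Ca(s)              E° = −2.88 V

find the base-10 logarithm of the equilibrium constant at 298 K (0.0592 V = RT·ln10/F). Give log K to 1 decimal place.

The Pt²⁺/Pt couple is reduced (cathode); E°cell = +1.19 − (−2.88) = +4.07 V with n = 2.
At equilibrium E = 0, so log K = nE°cell / 0.0592 = (2)(+4.07) / 0.0592 = 137.5.

log K = 137.5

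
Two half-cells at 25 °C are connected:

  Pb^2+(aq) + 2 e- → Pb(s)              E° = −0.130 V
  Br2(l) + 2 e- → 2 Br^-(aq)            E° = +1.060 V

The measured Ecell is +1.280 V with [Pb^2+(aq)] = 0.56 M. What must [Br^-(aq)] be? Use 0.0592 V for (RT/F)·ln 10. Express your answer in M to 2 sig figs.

0.040 M

Br₂/Br⁻ is the cathode (higher E°); E°cell = +1.060 − (−0.130) = +1.190 V with n = 2.
From the Nernst equation, log Q = n(E° − E)/0.0592 = 2·(+1.190 − (+1.280))/0.0592 = −3.041.
The balanced reaction is Br2(l) + Pb(s) → 2 Br^-(aq) + Pb^2+(aq), so Q = [Br^-(aq)]^2·[Pb^2+(aq)].
Solving for the unknown gives log [Br^-(aq)] = −1.395, so [Br^-(aq)] ≈ 0.040 M.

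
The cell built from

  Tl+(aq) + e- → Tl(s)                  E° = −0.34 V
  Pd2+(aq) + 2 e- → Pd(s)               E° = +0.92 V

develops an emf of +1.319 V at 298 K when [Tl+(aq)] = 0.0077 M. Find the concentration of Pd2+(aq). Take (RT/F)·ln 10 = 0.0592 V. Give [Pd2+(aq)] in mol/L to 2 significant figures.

0.0058 M

Pd²⁺/Pd is the cathode (higher E°); E°cell = +0.92 − (−0.34) = +1.26 V with n = 2.
Since E = E° − (0.0592/n)·log Q, log Q = n(E° − E)/0.0592 = −1.993.
The balanced reaction is Pd2+(aq) + 2 Tl(s) → Pd(s) + 2 Tl+(aq), so Q = [Tl+(aq)]^2 / [Pd2+(aq)].
Solving for the unknown gives log [Pd2+(aq)] = −2.234, so [Pd2+(aq)] ≈ 0.0058 M.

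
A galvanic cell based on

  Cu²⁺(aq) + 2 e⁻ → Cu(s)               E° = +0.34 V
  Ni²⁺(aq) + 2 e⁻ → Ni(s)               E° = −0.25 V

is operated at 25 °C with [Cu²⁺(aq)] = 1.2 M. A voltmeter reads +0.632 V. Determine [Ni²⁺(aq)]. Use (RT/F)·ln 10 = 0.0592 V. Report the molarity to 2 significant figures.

The Cu²⁺/Cu couple has the larger reduction potential, so it is the cathode: E°cell = +0.34 − (−0.25) = +0.59 V and n = 2.
From the Nernst equation, log Q = n(E° − E)/0.0592 = 2·(+0.59 − (+0.632))/0.0592 = −1.419.
Balancing electrons gives Cu²⁺(aq) + Ni(s) → Cu(s) + Ni²⁺(aq); thus Q = [Ni²⁺(aq)] / [Cu²⁺(aq)].
Substituting the known concentrations and solving, log [Ni²⁺(aq)] = −1.340 and [Ni²⁺(aq)] = 0.046 M.

0.046 M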